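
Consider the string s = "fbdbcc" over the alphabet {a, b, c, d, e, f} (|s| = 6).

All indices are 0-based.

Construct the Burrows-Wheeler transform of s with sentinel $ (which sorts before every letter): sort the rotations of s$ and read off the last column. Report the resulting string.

cdfcbb$

rank  rotation last
    0  $fbdbcc  c
    1  bcc$fbd  d
    2  bdbcc$f  f
    3  c$fbdbc  c
    4  cc$fbdb  b
    5  dbcc$fb  b
    6  fbdbcc$  $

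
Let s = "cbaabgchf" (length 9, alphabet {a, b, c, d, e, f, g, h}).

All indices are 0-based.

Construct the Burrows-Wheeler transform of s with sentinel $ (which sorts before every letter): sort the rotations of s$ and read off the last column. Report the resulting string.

rank  rotation    last
    0  $cbaabgchf  f
    1  aabgchf$cb  b
    2  abgchf$cba  a
    3  baabgchf$c  c
    4  bgchf$cbaa  a
    5  cbaabgchf$  $
    6  chf$cbaabg  g
    7  f$cbaabgch  h
    8  gchf$cbaab  b
    9  hf$cbaabgc  c

fbaca$ghbc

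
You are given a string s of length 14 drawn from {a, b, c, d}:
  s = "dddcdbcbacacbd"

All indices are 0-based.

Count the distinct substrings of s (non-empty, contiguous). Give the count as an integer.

92

rank | idx | suffix
   0 |   8 | acacbd
   1 |  10 | acbd
   2 |   7 | bacacbd
   3 |   5 | bcbacacbd
   4 |  12 | bd
   5 |   9 | cacbd
   6 |   6 | cbacacbd
   7 |  11 | cbd
   8 |   3 | cdbcbacacbd
   9 |  13 | d
  10 |   4 | dbcbacacbd
  11 |   2 | dcdbcbacacbd
  12 |   1 | ddcdbcbacacbd
  13 |   0 | dddcdbcbacacbd

SA = [8, 10, 7, 5, 12, 9, 6, 11, 3, 13, 4, 2, 1, 0]
i: (SA[i-1],SA[i]) lcp shared
  1: (8,10) 2 'ac'
  2: (10,7) 0 ''
  3: (7,5) 1 'b'
  4: (5,12) 1 'b'
  5: (12,9) 0 ''
  6: (9,6) 1 'c'
  7: (6,11) 2 'cb'
  8: (11,3) 1 'c'
  9: (3,13) 0 ''
  10: (13,4) 1 'd'
  11: (4,2) 1 'd'
  12: (2,1) 1 'd'
  13: (1,0) 2 'dd'

n(n+1)/2 = 14·15/2 = 105
Σ LCP = 0 + 2 + 0 + 1 + 1 + 0 + 1 + 2 + 1 + 0 + 1 + 1 + 1 + 2 = 13
distinct = 105 − 13 = 92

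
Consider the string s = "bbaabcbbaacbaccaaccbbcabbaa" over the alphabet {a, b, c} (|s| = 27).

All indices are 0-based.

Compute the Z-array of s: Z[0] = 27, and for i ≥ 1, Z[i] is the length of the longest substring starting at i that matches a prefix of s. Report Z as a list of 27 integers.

Z[0]=27
i=1: i≥r, start 0; Z[1]=1 extend→box=[1,2)
i=2: i≥r, start 0; Z[2]=0
i=3: i≥r, start 0; Z[3]=0
i=4: i≥r, start 0; Z[4]=1 extend→box=[4,5)
i=5: i≥r, start 0; Z[5]=0
i=6: i≥r, start 0; Z[6]=4 extend→box=[6,10)
i=7: min(r-i=3, Z[1]=1)=1; Z[7]=1
i=8: min(r-i=2, Z[2]=0)=0; Z[8]=0
i=9: min(r-i=1, Z[3]=0)=0; Z[9]=0
i=10: i≥r, start 0; Z[10]=0
i=11: i≥r, start 0; Z[11]=1 extend→box=[11,12)
i=12: i≥r, start 0; Z[12]=0
i=13: i≥r, start 0; Z[13]=0
i=14: i≥r, start 0; Z[14]=0
i=15: i≥r, start 0; Z[15]=0
i=16: i≥r, start 0; Z[16]=0
i=17: i≥r, start 0; Z[17]=0
i=18: i≥r, start 0; Z[18]=0
i=19: i≥r, start 0; Z[19]=2 extend→box=[19,21)
i=20: min(r-i=1, Z[1]=1)=1; Z[20]=1
i=21: i≥r, start 0; Z[21]=0
i=22: i≥r, start 0; Z[22]=0
i=23: i≥r, start 0; Z[23]=4 extend→box=[23,27)
i=24: min(r-i=3, Z[1]=1)=1; Z[24]=1
i=25: min(r-i=2, Z[2]=0)=0; Z[25]=0
i=26: min(r-i=1, Z[3]=0)=0; Z[26]=0

[27, 1, 0, 0, 1, 0, 4, 1, 0, 0, 0, 1, 0, 0, 0, 0, 0, 0, 0, 2, 1, 0, 0, 4, 1, 0, 0]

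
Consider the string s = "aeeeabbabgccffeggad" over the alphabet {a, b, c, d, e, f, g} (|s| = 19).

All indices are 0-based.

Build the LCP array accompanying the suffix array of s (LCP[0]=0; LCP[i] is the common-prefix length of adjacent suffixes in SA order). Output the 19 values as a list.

sorted suffixes:
  #0 SA[0]=4  'abbabgccffeggad'
  #1 SA[1]=7  'abgccffeggad'
  #2 SA[2]=17  'ad'
  #3 SA[3]=0  'aeeeabbabgccffeggad'
  #4 SA[4]=6  'babgccffeggad'
  #5 SA[5]=5  'bbabgccffeggad'
  #6 SA[6]=8  'bgccffeggad'
  #7 SA[7]=10  'ccffeggad'
  #8 SA[8]=11  'cffeggad'
  #9 SA[9]=18  'd'
  #10 SA[10]=3  'eabbabgccffeggad'
  #11 SA[11]=2  'eeabbabgccffeggad'
  #12 SA[12]=1  'eeeabbabgccffeggad'
  #13 SA[13]=14  'eggad'
  #14 SA[14]=13  'feggad'
  #15 SA[15]=12  'ffeggad'
  #16 SA[16]=16  'gad'
  #17 SA[17]=9  'gccffeggad'
  #18 SA[18]=15  'ggad'

SA = [4, 7, 17, 0, 6, 5, 8, 10, 11, 18, 3, 2, 1, 14, 13, 12, 16, 9, 15]
i: (SA[i-1],SA[i]) lcp shared
  1: (4,7) 2 'ab'
  2: (7,17) 1 'a'
  3: (17,0) 1 'a'
  4: (0,6) 0 ''
  5: (6,5) 1 'b'
  6: (5,8) 1 'b'
  7: (8,10) 0 ''
  8: (10,11) 1 'c'
  9: (11,18) 0 ''
  10: (18,3) 0 ''
  11: (3,2) 1 'e'
  12: (2,1) 2 'ee'
  13: (1,14) 1 'e'
  14: (14,13) 0 ''
  15: (13,12) 1 'f'
  16: (12,16) 0 ''
  17: (16,9) 1 'g'
  18: (9,15) 1 'g'

[0, 2, 1, 1, 0, 1, 1, 0, 1, 0, 0, 1, 2, 1, 0, 1, 0, 1, 1]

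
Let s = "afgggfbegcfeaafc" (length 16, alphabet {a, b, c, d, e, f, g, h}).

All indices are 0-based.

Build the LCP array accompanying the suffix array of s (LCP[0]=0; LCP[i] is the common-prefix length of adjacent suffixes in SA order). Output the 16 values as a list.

[0, 1, 2, 0, 0, 1, 0, 1, 0, 1, 1, 1, 0, 1, 1, 2]

rank→(start, suffix):
  0 → (12, 'aafc')
  1 → (13, 'afc')
  2 → (0, 'afgggfbegcfeaafc')
  3 → (6, 'begcfeaafc')
  4 → (15, 'c')
  5 → (9, 'cfeaafc')
  6 → (11, 'eaafc')
  7 → (7, 'egcfeaafc')
  8 → (5, 'fbegcfeaafc')
  9 → (14, 'fc')
  10 → (10, 'feaafc')
  11 → (1, 'fgggfbegcfeaafc')
  12 → (8, 'gcfeaafc')
  13 → (4, 'gfbegcfeaafc')
  14 → (3, 'ggfbegcfeaafc')
  15 → (2, 'gggfbegcfeaafc')

SA = [12, 13, 0, 6, 15, 9, 11, 7, 5, 14, 10, 1, 8, 4, 3, 2]
[i] adj suffixes → lcp
  [1] 12/13 → 1 ('a')
  [2] 13/0 → 2 ('af')
  [3] 0/6 → 0 ('')
  [4] 6/15 → 0 ('')
  [5] 15/9 → 1 ('c')
  [6] 9/11 → 0 ('')
  [7] 11/7 → 1 ('e')
  [8] 7/5 → 0 ('')
  [9] 5/14 → 1 ('f')
  [10] 14/10 → 1 ('f')
  [11] 10/1 → 1 ('f')
  [12] 1/8 → 0 ('')
  [13] 8/4 → 1 ('g')
  [14] 4/3 → 1 ('g')
  [15] 3/2 → 2 ('gg')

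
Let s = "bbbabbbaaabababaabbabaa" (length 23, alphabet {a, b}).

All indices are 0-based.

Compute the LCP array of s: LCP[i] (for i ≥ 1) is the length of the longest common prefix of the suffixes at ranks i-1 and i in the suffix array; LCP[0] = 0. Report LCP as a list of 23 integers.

rank | idx | suffix
   0 |  22 | a
   1 |  21 | aa
   2 |   7 | aaabababaabbabaa
   3 |   8 | aabababaabbabaa
   4 |  15 | aabbabaa
   5 |  19 | abaa
   6 |  13 | abaabbabaa
   7 |  11 | ababaabbabaa
   8 |   9 | abababaabbabaa
   9 |  16 | abbabaa
  10 |   3 | abbbaaabababaabbabaa
  11 |  20 | baa
  12 |   6 | baaabababaabbabaa
  13 |  14 | baabbabaa
  14 |  18 | babaa
  15 |  12 | babaabbabaa
  16 |  10 | bababaabbabaa
  17 |   2 | babbbaaabababaabbabaa
  18 |   5 | bbaaabababaabbabaa
  19 |  17 | bbabaa
  20 |   1 | bbabbbaaabababaabbabaa
  21 |   4 | bbbaaabababaabbabaa
  22 |   0 | bbbabbbaaabababaabbabaa

SA = [22, 21, 7, 8, 15, 19, 13, 11, 9, 16, 3, 20, 6, 14, 18, 12, 10, 2, 5, 17, 1, 4, 0]
rank  pair      lcp
   1  s[22:],s[21:]  1  'a'
   2  s[21:],s[7:]  2  'aa'
   3  s[7:],s[8:]  2  'aa'
   4  s[8:],s[15:]  3  'aab'
   5  s[15:],s[19:]  1  'a'
   6  s[19:],s[13:]  4  'abaa'
   7  s[13:],s[11:]  3  'aba'
   8  s[11:],s[9:]  5  'ababa'
   9  s[9:],s[16:]  2  'ab'
  10  s[16:],s[3:]  3  'abb'
  11  s[3:],s[20:]  0  ''
  12  s[20:],s[6:]  3  'baa'
  13  s[6:],s[14:]  3  'baa'
  14  s[14:],s[18:]  2  'ba'
  15  s[18:],s[12:]  5  'babaa'
  16  s[12:],s[10:]  4  'baba'
  17  s[10:],s[2:]  3  'bab'
  18  s[2:],s[5:]  1  'b'
  19  s[5:],s[17:]  3  'bba'
  20  s[17:],s[1:]  4  'bbab'
  21  s[1:],s[4:]  2  'bb'
  22  s[4:],s[0:]  4  'bbba'

[0, 1, 2, 2, 3, 1, 4, 3, 5, 2, 3, 0, 3, 3, 2, 5, 4, 3, 1, 3, 4, 2, 4]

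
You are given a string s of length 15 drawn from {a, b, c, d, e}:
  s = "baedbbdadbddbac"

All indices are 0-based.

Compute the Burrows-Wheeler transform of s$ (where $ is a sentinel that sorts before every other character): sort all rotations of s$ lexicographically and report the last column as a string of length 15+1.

rank  rotation          last
    0  $baedbbdadbddbac  c
    1  ac$baedbbdadbddb  b
    2  adbddbac$baedbbd  d
    3  aedbbdadbddbac$b  b
    4  bac$baedbbdadbdd  d
    5  baedbbdadbddbac$  $
    6  bbdadbddbac$baed  d
    7  bdadbddbac$baedb  b
    8  bddbac$baedbbdad  d
    9  c$baedbbdadbddba  a
   10  dadbddbac$baedbb  b
   11  dbac$baedbbdadbd  d
   12  dbbdadbddbac$bae  e
   13  dbddbac$baedbbda  a
   14  ddbac$baedbbdadb  b
   15  edbbdadbddbac$ba  a

cbdbd$dbdabdeaba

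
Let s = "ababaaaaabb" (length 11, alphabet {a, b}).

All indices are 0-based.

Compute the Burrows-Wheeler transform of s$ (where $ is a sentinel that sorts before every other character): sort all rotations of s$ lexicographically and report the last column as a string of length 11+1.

rank  rotation      last
    0  $ababaaaaabb  b
    1  aaaaabb$abab  b
    2  aaaabb$ababa  a
    3  aaabb$ababaa  a
    4  aabb$ababaaa  a
    5  abaaaaabb$ab  b
    6  ababaaaaabb$  $
    7  abb$ababaaaa  a
    8  b$ababaaaaab  b
    9  baaaaabb$aba  a
   10  babaaaaabb$a  a
   11  bb$ababaaaaa  a

bbaaab$abaaa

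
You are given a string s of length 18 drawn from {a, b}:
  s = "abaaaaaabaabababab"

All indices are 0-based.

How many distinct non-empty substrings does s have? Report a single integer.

rank→(start, suffix):
  0 → (2, 'aaaaaabaabababab')
  1 → (3, 'aaaaabaabababab')
  2 → (4, 'aaaabaabababab')
  3 → (5, 'aaabaabababab')
  4 → (6, 'aabaabababab')
  5 → (9, 'aabababab')
  6 → (16, 'ab')
  7 → (0, 'abaaaaaabaabababab')
  8 → (7, 'abaabababab')
  9 → (14, 'abab')
  10 → (12, 'ababab')
  11 → (10, 'abababab')
  12 → (17, 'b')
  13 → (1, 'baaaaaabaabababab')
  14 → (8, 'baabababab')
  15 → (15, 'bab')
  16 → (13, 'babab')
  17 → (11, 'bababab')

SA = [2, 3, 4, 5, 6, 9, 16, 0, 7, 14, 12, 10, 17, 1, 8, 15, 13, 11]
[i] adj suffixes → lcp
  [1] 2/3 → 5 ('aaaaa')
  [2] 3/4 → 4 ('aaaa')
  [3] 4/5 → 3 ('aaa')
  [4] 5/6 → 2 ('aa')
  [5] 6/9 → 4 ('aaba')
  [6] 9/16 → 1 ('a')
  [7] 16/0 → 2 ('ab')
  [8] 0/7 → 4 ('abaa')
  [9] 7/14 → 3 ('aba')
  [10] 14/12 → 4 ('abab')
  [11] 12/10 → 6 ('ababab')
  [12] 10/17 → 0 ('')
  [13] 17/1 → 1 ('b')
  [14] 1/8 → 3 ('baa')
  [15] 8/15 → 2 ('ba')
  [16] 15/13 → 3 ('bab')
  [17] 13/11 → 5 ('babab')

n(n+1)/2 = 18·19/2 = 171
Σ LCP = 0 + 5 + 4 + 3 + 2 + 4 + 1 + 2 + 4 + 3 + 4 + 6 + 0 + 1 + 3 + 2 + 3 + 5 = 52
distinct = 171 − 52 = 119

119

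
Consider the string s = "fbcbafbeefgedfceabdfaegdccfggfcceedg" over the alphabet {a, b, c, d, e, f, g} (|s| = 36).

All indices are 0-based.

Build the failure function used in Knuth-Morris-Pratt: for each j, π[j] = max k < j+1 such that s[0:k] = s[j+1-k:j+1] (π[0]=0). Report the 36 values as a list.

[0, 0, 0, 0, 0, 1, 2, 0, 0, 1, 0, 0, 0, 1, 0, 0, 0, 0, 0, 1, 0, 0, 0, 0, 0, 0, 1, 0, 0, 1, 0, 0, 0, 0, 0, 0]

π[0] = 0
j=1 s[j]='b': π[1]=0 (border '')
j=2 s[j]='c': π[2]=0 (border '')
j=3 s[j]='b': π[3]=0 (border '')
j=4 s[j]='a': π[4]=0 (border '')
j=5 s[j]='f': π[5]=1 (border 'f')
j=6 s[j]='b': π[6]=2 (border 'fb')
j=7 s[j]='e': k: 2→0; π[7]=0 (border '')
j=8 s[j]='e': π[8]=0 (border '')
j=9 s[j]='f': π[9]=1 (border 'f')
j=10 s[j]='g': k: 1→0; π[10]=0 (border '')
j=11 s[j]='e': π[11]=0 (border '')
j=12 s[j]='d': π[12]=0 (border '')
j=13 s[j]='f': π[13]=1 (border 'f')
j=14 s[j]='c': k: 1→0; π[14]=0 (border '')
j=15 s[j]='e': π[15]=0 (border '')
j=16 s[j]='a': π[16]=0 (border '')
j=17 s[j]='b': π[17]=0 (border '')
j=18 s[j]='d': π[18]=0 (border '')
j=19 s[j]='f': π[19]=1 (border 'f')
j=20 s[j]='a': k: 1→0; π[20]=0 (border '')
j=21 s[j]='e': π[21]=0 (border '')
j=22 s[j]='g': π[22]=0 (border '')
j=23 s[j]='d': π[23]=0 (border '')
j=24 s[j]='c': π[24]=0 (border '')
j=25 s[j]='c': π[25]=0 (border '')
j=26 s[j]='f': π[26]=1 (border 'f')
j=27 s[j]='g': k: 1→0; π[27]=0 (border '')
j=28 s[j]='g': π[28]=0 (border '')
j=29 s[j]='f': π[29]=1 (border 'f')
j=30 s[j]='c': k: 1→0; π[30]=0 (border '')
j=31 s[j]='c': π[31]=0 (border '')
j=32 s[j]='e': π[32]=0 (border '')
j=33 s[j]='e': π[33]=0 (border '')
j=34 s[j]='d': π[34]=0 (border '')
j=35 s[j]='g': π[35]=0 (border '')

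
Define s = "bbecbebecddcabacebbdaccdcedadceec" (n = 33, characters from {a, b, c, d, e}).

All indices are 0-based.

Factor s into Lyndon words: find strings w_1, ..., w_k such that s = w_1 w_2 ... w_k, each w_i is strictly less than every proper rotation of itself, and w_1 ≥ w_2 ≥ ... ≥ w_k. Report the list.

["bbecbebecddc", "abacebbdaccdcedadceec"]

emit factor 1: 'bbecbebecddc' (i=0, period=12)
emit factor 2: 'abacebbdaccdcedadceec' (i=12, period=21)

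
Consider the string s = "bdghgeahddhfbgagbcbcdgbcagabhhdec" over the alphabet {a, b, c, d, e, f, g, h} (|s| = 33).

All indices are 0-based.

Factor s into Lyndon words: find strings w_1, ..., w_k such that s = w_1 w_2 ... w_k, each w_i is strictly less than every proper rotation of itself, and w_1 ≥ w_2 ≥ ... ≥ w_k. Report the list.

emit factor 1: 'bdghge' (i=0, period=6)
emit factor 2: 'ahddhfbg' (i=6, period=8)
emit factor 3: 'agbcbcdgbc' (i=14, period=10)
emit factor 4: 'ag' (i=24, period=2)
emit factor 5: 'abhhdec' (i=26, period=7)

["bdghge", "ahddhfbg", "agbcbcdgbc", "ag", "abhhdec"]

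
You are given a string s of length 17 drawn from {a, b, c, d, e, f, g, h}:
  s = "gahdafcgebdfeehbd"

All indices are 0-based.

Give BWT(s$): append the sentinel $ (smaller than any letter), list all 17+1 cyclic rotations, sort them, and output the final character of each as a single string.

rank  rotation            last
    0  $gahdafcgebdfeehbd  d
    1  afcgebdfeehbd$gahd  d
    2  ahdafcgebdfeehbd$g  g
    3  bd$gahdafcgebdfeeh  h
    4  bdfeehbd$gahdafcge  e
    5  cgebdfeehbd$gahdaf  f
    6  d$gahdafcgebdfeehb  b
    7  dafcgebdfeehbd$gah  h
    8  dfeehbd$gahdafcgeb  b
    9  ebdfeehbd$gahdafcg  g
   10  eehbd$gahdafcgebdf  f
   11  ehbd$gahdafcgebdfe  e
   12  fcgebdfeehbd$gahda  a
   13  feehbd$gahdafcgebd  d
   14  gahdafcgebdfeehbd$  $
   15  gebdfeehbd$gahdafc  c
   16  hbd$gahdafcgebdfee  e
   17  hdafcgebdfeehbd$ga  a

ddghefbhbgfead$cea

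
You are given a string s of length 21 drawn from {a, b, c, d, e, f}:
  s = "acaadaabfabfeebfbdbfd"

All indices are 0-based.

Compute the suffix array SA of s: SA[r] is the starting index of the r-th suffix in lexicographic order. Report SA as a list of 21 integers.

[5, 2, 6, 9, 0, 3, 16, 7, 14, 18, 10, 1, 20, 4, 17, 13, 12, 8, 15, 19, 11]

sorted suffixes:
  #0 SA[0]=5  'aabfabfeebfbdbfd'
  #1 SA[1]=2  'aadaabfabfeebfbdbfd'
  #2 SA[2]=6  'abfabfeebfbdbfd'
  #3 SA[3]=9  'abfeebfbdbfd'
  #4 SA[4]=0  'acaadaabfabfeebfbdbfd'
  #5 SA[5]=3  'adaabfabfeebfbdbfd'
  #6 SA[6]=16  'bdbfd'
  #7 SA[7]=7  'bfabfeebfbdbfd'
  #8 SA[8]=14  'bfbdbfd'
  #9 SA[9]=18  'bfd'
  #10 SA[10]=10  'bfeebfbdbfd'
  #11 SA[11]=1  'caadaabfabfeebfbdbfd'
  #12 SA[12]=20  'd'
  #13 SA[13]=4  'daabfabfeebfbdbfd'
  #14 SA[14]=17  'dbfd'
  #15 SA[15]=13  'ebfbdbfd'
  #16 SA[16]=12  'eebfbdbfd'
  #17 SA[17]=8  'fabfeebfbdbfd'
  #18 SA[18]=15  'fbdbfd'
  #19 SA[19]=19  'fd'
  #20 SA[20]=11  'feebfbdbfd'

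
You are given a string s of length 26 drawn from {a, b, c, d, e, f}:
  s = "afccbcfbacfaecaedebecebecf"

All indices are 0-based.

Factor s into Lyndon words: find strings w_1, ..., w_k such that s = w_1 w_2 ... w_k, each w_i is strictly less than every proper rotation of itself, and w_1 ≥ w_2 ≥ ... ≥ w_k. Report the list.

["afccbcfb", "acfaecaedebecebecf"]

emit factor 1: 'afccbcfb' (i=0, period=8)
emit factor 2: 'acfaecaedebecebecf' (i=8, period=18)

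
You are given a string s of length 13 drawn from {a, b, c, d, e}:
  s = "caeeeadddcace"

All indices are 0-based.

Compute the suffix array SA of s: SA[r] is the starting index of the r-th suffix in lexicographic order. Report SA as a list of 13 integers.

[10, 5, 1, 9, 0, 11, 8, 7, 6, 12, 4, 3, 2]

rank | idx | suffix
   0 |  10 | ace
   1 |   5 | adddcace
   2 |   1 | aeeeadddcace
   3 |   9 | cace
   4 |   0 | caeeeadddcace
   5 |  11 | ce
   6 |   8 | dcace
   7 |   7 | ddcace
   8 |   6 | dddcace
   9 |  12 | e
  10 |   4 | eadddcace
  11 |   3 | eeadddcace
  12 |   2 | eeeadddcace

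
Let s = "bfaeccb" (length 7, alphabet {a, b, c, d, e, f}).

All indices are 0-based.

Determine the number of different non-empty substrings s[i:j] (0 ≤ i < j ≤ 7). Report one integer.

rank→(start, suffix):
  0 → (2, 'aeccb')
  1 → (6, 'b')
  2 → (0, 'bfaeccb')
  3 → (5, 'cb')
  4 → (4, 'ccb')
  5 → (3, 'eccb')
  6 → (1, 'faeccb')

SA = [2, 6, 0, 5, 4, 3, 1]
[i] adj suffixes → lcp
  [1] 2/6 → 0 ('')
  [2] 6/0 → 1 ('b')
  [3] 0/5 → 0 ('')
  [4] 5/4 → 1 ('c')
  [5] 4/3 → 0 ('')
  [6] 3/1 → 0 ('')

n(n+1)/2 = 7·8/2 = 28
Σ LCP = 0 + 0 + 1 + 0 + 1 + 0 + 0 = 2
distinct = 28 − 2 = 26

26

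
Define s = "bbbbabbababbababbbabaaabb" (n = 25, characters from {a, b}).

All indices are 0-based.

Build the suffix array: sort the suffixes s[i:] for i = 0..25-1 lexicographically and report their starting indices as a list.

[20, 21, 18, 7, 12, 22, 4, 9, 14, 24, 19, 17, 6, 11, 3, 8, 13, 23, 16, 5, 10, 2, 15, 1, 0]

rank→(start, suffix):
  0 → (20, 'aaabb')
  1 → (21, 'aabb')
  2 → (18, 'abaaabb')
  3 → (7, 'ababbababbbabaaabb')
  4 → (12, 'ababbbabaaabb')
  5 → (22, 'abb')
  6 → (4, 'abbababbababbbabaaabb')
  7 → (9, 'abbababbbabaaabb')
  8 → (14, 'abbbabaaabb')
  9 → (24, 'b')
  10 → (19, 'baaabb')
  11 → (17, 'babaaabb')
  12 → (6, 'bababbababbbabaaabb')
  13 → (11, 'bababbbabaaabb')
  14 → (3, 'babbababbababbbabaaabb')
  15 → (8, 'babbababbbabaaabb')
  16 → (13, 'babbbabaaabb')
  17 → (23, 'bb')
  18 → (16, 'bbabaaabb')
  19 → (5, 'bbababbababbbabaaabb')
  20 → (10, 'bbababbbabaaabb')
  21 → (2, 'bbabbababbababbbabaaabb')
  22 → (15, 'bbbabaaabb')
  23 → (1, 'bbbabbababbababbbabaaabb')
  24 → (0, 'bbbbabbababbababbbabaaabb')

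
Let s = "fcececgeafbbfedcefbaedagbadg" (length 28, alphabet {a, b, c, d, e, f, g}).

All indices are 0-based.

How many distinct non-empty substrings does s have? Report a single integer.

sorted suffixes:
  #0 SA[0]=25  'adg'
  #1 SA[1]=19  'aedagbadg'
  #2 SA[2]=8  'afbbfedcefbaedagbadg'
  #3 SA[3]=22  'agbadg'
  #4 SA[4]=24  'badg'
  #5 SA[5]=18  'baedagbadg'
  #6 SA[6]=10  'bbfedcefbaedagbadg'
  #7 SA[7]=11  'bfedcefbaedagbadg'
  #8 SA[8]=1  'cececgeafbbfedcefbaedagbadg'
  #9 SA[9]=3  'cecgeafbbfedcefbaedagbadg'
  #10 SA[10]=15  'cefbaedagbadg'
  #11 SA[11]=5  'cgeafbbfedcefbaedagbadg'
  #12 SA[12]=21  'dagbadg'
  #13 SA[13]=14  'dcefbaedagbadg'
  #14 SA[14]=26  'dg'
  #15 SA[15]=7  'eafbbfedcefbaedagbadg'
  #16 SA[16]=2  'ececgeafbbfedcefbaedagbadg'
  #17 SA[17]=4  'ecgeafbbfedcefbaedagbadg'
  #18 SA[18]=20  'edagbadg'
  #19 SA[19]=13  'edcefbaedagbadg'
  #20 SA[20]=16  'efbaedagbadg'
  #21 SA[21]=17  'fbaedagbadg'
  #22 SA[22]=9  'fbbfedcefbaedagbadg'
  #23 SA[23]=0  'fcececgeafbbfedcefbaedagbadg'
  #24 SA[24]=12  'fedcefbaedagbadg'
  #25 SA[25]=27  'g'
  #26 SA[26]=23  'gbadg'
  #27 SA[27]=6  'geafbbfedcefbaedagbadg'

SA = [25, 19, 8, 22, 24, 18, 10, 11, 1, 3, 15, 5, 21, 14, 26, 7, 2, 4, 20, 13, 16, 17, 9, 0, 12, 27, 23, 6]
i: (SA[i-1],SA[i]) lcp shared
  1: (25,19) 1 'a'
  2: (19,8) 1 'a'
  3: (8,22) 1 'a'
  4: (22,24) 0 ''
  5: (24,18) 2 'ba'
  6: (18,10) 1 'b'
  7: (10,11) 1 'b'
  8: (11,1) 0 ''
  9: (1,3) 3 'cec'
  10: (3,15) 2 'ce'
  11: (15,5) 1 'c'
  12: (5,21) 0 ''
  13: (21,14) 1 'd'
  14: (14,26) 1 'd'
  15: (26,7) 0 ''
  16: (7,2) 1 'e'
  17: (2,4) 2 'ec'
  18: (4,20) 1 'e'
  19: (20,13) 2 'ed'
  20: (13,16) 1 'e'
  21: (16,17) 0 ''
  22: (17,9) 2 'fb'
  23: (9,0) 1 'f'
  24: (0,12) 1 'f'
  25: (12,27) 0 ''
  26: (27,23) 1 'g'
  27: (23,6) 1 'g'

n(n+1)/2 = 28·29/2 = 406
Σ LCP = 0 + 1 + 1 + 1 + 0 + 2 + 1 + 1 + 0 + 3 + 2 + 1 + 0 + 1 + 1 + 0 + 1 + 2 + 1 + 2 + 1 + 0 + 2 + 1 + 1 + 0 + 1 + 1 = 28
distinct = 406 − 28 = 378

378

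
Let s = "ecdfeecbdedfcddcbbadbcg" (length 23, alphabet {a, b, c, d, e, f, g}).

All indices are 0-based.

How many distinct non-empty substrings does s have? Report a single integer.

256

rank | idx | suffix
   0 |  18 | adbcg
   1 |  17 | badbcg
   2 |  16 | bbadbcg
   3 |  20 | bcg
   4 |   7 | bdedfcddcbbadbcg
   5 |  15 | cbbadbcg
   6 |   6 | cbdedfcddcbbadbcg
   7 |  12 | cddcbbadbcg
   8 |   1 | cdfeecbdedfcddcbbadbcg
   9 |  21 | cg
  10 |  19 | dbcg
  11 |  14 | dcbbadbcg
  12 |  13 | ddcbbadbcg
  13 |   8 | dedfcddcbbadbcg
  14 |  10 | dfcddcbbadbcg
  15 |   2 | dfeecbdedfcddcbbadbcg
  16 |   5 | ecbdedfcddcbbadbcg
  17 |   0 | ecdfeecbdedfcddcbbadbcg
  18 |   9 | edfcddcbbadbcg
  19 |   4 | eecbdedfcddcbbadbcg
  20 |  11 | fcddcbbadbcg
  21 |   3 | feecbdedfcddcbbadbcg
  22 |  22 | g

SA = [18, 17, 16, 20, 7, 15, 6, 12, 1, 21, 19, 14, 13, 8, 10, 2, 5, 0, 9, 4, 11, 3, 22]
rank  pair      lcp
   1  s[18:],s[17:]  0  ''
   2  s[17:],s[16:]  1  'b'
   3  s[16:],s[20:]  1  'b'
   4  s[20:],s[7:]  1  'b'
   5  s[7:],s[15:]  0  ''
   6  s[15:],s[6:]  2  'cb'
   7  s[6:],s[12:]  1  'c'
   8  s[12:],s[1:]  2  'cd'
   9  s[1:],s[21:]  1  'c'
  10  s[21:],s[19:]  0  ''
  11  s[19:],s[14:]  1  'd'
  12  s[14:],s[13:]  1  'd'
  13  s[13:],s[8:]  1  'd'
  14  s[8:],s[10:]  1  'd'
  15  s[10:],s[2:]  2  'df'
  16  s[2:],s[5:]  0  ''
  17  s[5:],s[0:]  2  'ec'
  18  s[0:],s[9:]  1  'e'
  19  s[9:],s[4:]  1  'e'
  20  s[4:],s[11:]  0  ''
  21  s[11:],s[3:]  1  'f'
  22  s[3:],s[22:]  0  ''

n(n+1)/2 = 23·24/2 = 276
Σ LCP = 0 + 0 + 1 + 1 + 1 + 0 + 2 + 1 + 2 + 1 + 0 + 1 + 1 + 1 + 1 + 2 + 0 + 2 + 1 + 1 + 0 + 1 + 0 = 20
distinct = 276 − 20 = 256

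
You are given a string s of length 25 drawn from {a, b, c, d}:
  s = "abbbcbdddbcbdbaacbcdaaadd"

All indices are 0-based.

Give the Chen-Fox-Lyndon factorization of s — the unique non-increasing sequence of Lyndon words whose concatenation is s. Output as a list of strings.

emit factor 1: 'abbbcbdddbcbdb' (i=0, period=14)
emit factor 2: 'aacbcd' (i=14, period=6)
emit factor 3: 'aaadd' (i=20, period=5)

["abbbcbdddbcbdb", "aacbcd", "aaadd"]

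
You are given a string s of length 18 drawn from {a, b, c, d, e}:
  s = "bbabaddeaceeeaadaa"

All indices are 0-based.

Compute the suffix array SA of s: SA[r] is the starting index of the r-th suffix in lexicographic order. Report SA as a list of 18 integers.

sorted suffixes:
  #0 SA[0]=17  'a'
  #1 SA[1]=16  'aa'
  #2 SA[2]=13  'aadaa'
  #3 SA[3]=2  'abaddeaceeeaadaa'
  #4 SA[4]=8  'aceeeaadaa'
  #5 SA[5]=14  'adaa'
  #6 SA[6]=4  'addeaceeeaadaa'
  #7 SA[7]=1  'babaddeaceeeaadaa'
  #8 SA[8]=3  'baddeaceeeaadaa'
  #9 SA[9]=0  'bbabaddeaceeeaadaa'
  #10 SA[10]=9  'ceeeaadaa'
  #11 SA[11]=15  'daa'
  #12 SA[12]=5  'ddeaceeeaadaa'
  #13 SA[13]=6  'deaceeeaadaa'
  #14 SA[14]=12  'eaadaa'
  #15 SA[15]=7  'eaceeeaadaa'
  #16 SA[16]=11  'eeaadaa'
  #17 SA[17]=10  'eeeaadaa'

[17, 16, 13, 2, 8, 14, 4, 1, 3, 0, 9, 15, 5, 6, 12, 7, 11, 10]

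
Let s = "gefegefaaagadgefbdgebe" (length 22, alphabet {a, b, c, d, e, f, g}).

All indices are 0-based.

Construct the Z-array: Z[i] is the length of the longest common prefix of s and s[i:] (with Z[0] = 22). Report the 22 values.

Z[0]=22
i=1: i≥r, start 0; Z[1]=0
i=2: i≥r, start 0; Z[2]=0
i=3: i≥r, start 0; Z[3]=0
i=4: i≥r, start 0; Z[4]=3 extend→box=[4,7)
i=5: min(r-i=2, Z[1]=0)=0; Z[5]=0
i=6: min(r-i=1, Z[2]=0)=0; Z[6]=0
i=7: i≥r, start 0; Z[7]=0
i=8: i≥r, start 0; Z[8]=0
i=9: i≥r, start 0; Z[9]=0
i=10: i≥r, start 0; Z[10]=1 extend→box=[10,11)
i=11: i≥r, start 0; Z[11]=0
i=12: i≥r, start 0; Z[12]=0
i=13: i≥r, start 0; Z[13]=3 extend→box=[13,16)
i=14: min(r-i=2, Z[1]=0)=0; Z[14]=0
i=15: min(r-i=1, Z[2]=0)=0; Z[15]=0
i=16: i≥r, start 0; Z[16]=0
i=17: i≥r, start 0; Z[17]=0
i=18: i≥r, start 0; Z[18]=2 extend→box=[18,20)
i=19: min(r-i=1, Z[1]=0)=0; Z[19]=0
i=20: i≥r, start 0; Z[20]=0
i=21: i≥r, start 0; Z[21]=0

[22, 0, 0, 0, 3, 0, 0, 0, 0, 0, 1, 0, 0, 3, 0, 0, 0, 0, 2, 0, 0, 0]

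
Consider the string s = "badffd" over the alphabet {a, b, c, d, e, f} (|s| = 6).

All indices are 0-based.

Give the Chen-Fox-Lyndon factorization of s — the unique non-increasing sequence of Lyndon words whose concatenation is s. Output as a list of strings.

emit factor 1: 'b' (i=0, period=1)
emit factor 2: 'adffd' (i=1, period=5)

["b", "adffd"]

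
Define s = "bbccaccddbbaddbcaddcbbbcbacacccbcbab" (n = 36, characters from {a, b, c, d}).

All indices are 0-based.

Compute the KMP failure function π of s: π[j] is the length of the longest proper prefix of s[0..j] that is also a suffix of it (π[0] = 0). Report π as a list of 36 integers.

[0, 1, 0, 0, 0, 0, 0, 0, 0, 1, 2, 0, 0, 0, 1, 0, 0, 0, 0, 0, 1, 2, 2, 3, 1, 0, 0, 0, 0, 0, 0, 1, 0, 1, 0, 1]

π[0] = 0
j=1 s[j]='b': π[1]=1 (border 'b')
j=2 s[j]='c': k: 1→0; π[2]=0 (border '')
j=3 s[j]='c': π[3]=0 (border '')
j=4 s[j]='a': π[4]=0 (border '')
j=5 s[j]='c': π[5]=0 (border '')
j=6 s[j]='c': π[6]=0 (border '')
j=7 s[j]='d': π[7]=0 (border '')
j=8 s[j]='d': π[8]=0 (border '')
j=9 s[j]='b': π[9]=1 (border 'b')
j=10 s[j]='b': π[10]=2 (border 'bb')
j=11 s[j]='a': k: 2→1→0; π[11]=0 (border '')
j=12 s[j]='d': π[12]=0 (border '')
j=13 s[j]='d': π[13]=0 (border '')
j=14 s[j]='b': π[14]=1 (border 'b')
j=15 s[j]='c': k: 1→0; π[15]=0 (border '')
j=16 s[j]='a': π[16]=0 (border '')
j=17 s[j]='d': π[17]=0 (border '')
j=18 s[j]='d': π[18]=0 (border '')
j=19 s[j]='c': π[19]=0 (border '')
j=20 s[j]='b': π[20]=1 (border 'b')
j=21 s[j]='b': π[21]=2 (border 'bb')
j=22 s[j]='b': k: 2→1; π[22]=2 (border 'bb')
j=23 s[j]='c': π[23]=3 (border 'bbc')
j=24 s[j]='b': k: 3→0; π[24]=1 (border 'b')
j=25 s[j]='a': k: 1→0; π[25]=0 (border '')
j=26 s[j]='c': π[26]=0 (border '')
j=27 s[j]='a': π[27]=0 (border '')
j=28 s[j]='c': π[28]=0 (border '')
j=29 s[j]='c': π[29]=0 (border '')
j=30 s[j]='c': π[30]=0 (border '')
j=31 s[j]='b': π[31]=1 (border 'b')
j=32 s[j]='c': k: 1→0; π[32]=0 (border '')
j=33 s[j]='b': π[33]=1 (border 'b')
j=34 s[j]='a': k: 1→0; π[34]=0 (border '')
j=35 s[j]='b': π[35]=1 (border 'b')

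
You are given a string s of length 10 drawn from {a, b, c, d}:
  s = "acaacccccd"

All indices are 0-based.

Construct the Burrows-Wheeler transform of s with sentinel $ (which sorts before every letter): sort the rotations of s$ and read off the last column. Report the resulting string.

dc$aaaccccc

rank  rotation     last
    0  $acaacccccd  d
    1  aacccccd$ac  c
    2  acaacccccd$  $
    3  acccccd$aca  a
    4  caacccccd$a  a
    5  cccccd$acaa  a
    6  ccccd$acaac  c
    7  cccd$acaacc  c
    8  ccd$acaaccc  c
    9  cd$acaacccc  c
   10  d$acaaccccc  c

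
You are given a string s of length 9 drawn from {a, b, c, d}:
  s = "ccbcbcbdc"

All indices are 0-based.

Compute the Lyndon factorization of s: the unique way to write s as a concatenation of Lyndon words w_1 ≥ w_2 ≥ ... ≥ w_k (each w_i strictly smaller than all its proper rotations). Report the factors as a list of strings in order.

["c", "c", "bcbcbdc"]

emit factor 1: 'c' (i=0, period=1)
emit factor 2: 'c' (i=1, period=1)
emit factor 3: 'bcbcbdc' (i=2, period=7)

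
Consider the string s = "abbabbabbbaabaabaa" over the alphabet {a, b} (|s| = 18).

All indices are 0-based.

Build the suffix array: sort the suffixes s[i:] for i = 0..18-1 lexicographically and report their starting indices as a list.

rank | idx | suffix
   0 |  17 | a
   1 |  16 | aa
   2 |  13 | aabaa
   3 |  10 | aabaabaa
   4 |  14 | abaa
   5 |  11 | abaabaa
   6 |   0 | abbabbabbbaabaabaa
   7 |   3 | abbabbbaabaabaa
   8 |   6 | abbbaabaabaa
   9 |  15 | baa
  10 |  12 | baabaa
  11 |   9 | baabaabaa
  12 |   2 | babbabbbaabaabaa
  13 |   5 | babbbaabaabaa
  14 |   8 | bbaabaabaa
  15 |   1 | bbabbabbbaabaabaa
  16 |   4 | bbabbbaabaabaa
  17 |   7 | bbbaabaabaa

[17, 16, 13, 10, 14, 11, 0, 3, 6, 15, 12, 9, 2, 5, 8, 1, 4, 7]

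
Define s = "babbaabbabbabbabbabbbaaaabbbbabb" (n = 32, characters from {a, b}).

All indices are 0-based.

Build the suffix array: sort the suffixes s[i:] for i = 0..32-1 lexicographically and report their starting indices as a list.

[21, 22, 4, 23, 29, 1, 5, 8, 11, 14, 17, 24, 31, 20, 3, 28, 0, 7, 10, 13, 16, 30, 19, 2, 27, 6, 9, 12, 15, 18, 26, 25]

rank | idx | suffix
   0 |  21 | aaaabbbbabb
   1 |  22 | aaabbbbabb
   2 |   4 | aabbabbabbabbabbbaaaabbbbabb
   3 |  23 | aabbbbabb
   4 |  29 | abb
   5 |   1 | abbaabbabbabbabbabbbaaaabbbbabb
   6 |   5 | abbabbabbabbabbbaaaabbbbabb
   7 |   8 | abbabbabbabbbaaaabbbbabb
   8 |  11 | abbabbabbbaaaabbbbabb
   9 |  14 | abbabbbaaaabbbbabb
  10 |  17 | abbbaaaabbbbabb
  11 |  24 | abbbbabb
  12 |  31 | b
  13 |  20 | baaaabbbbabb
  14 |   3 | baabbabbabbabbabbbaaaabbbbabb
  15 |  28 | babb
  16 |   0 | babbaabbabbabbabbabbbaaaabbbbabb
  17 |   7 | babbabbabbabbbaaaabbbbabb
  18 |  10 | babbabbabbbaaaabbbbabb
  19 |  13 | babbabbbaaaabbbbabb
  20 |  16 | babbbaaaabbbbabb
  21 |  30 | bb
  22 |  19 | bbaaaabbbbabb
  23 |   2 | bbaabbabbabbabbabbbaaaabbbbabb
  24 |  27 | bbabb
  25 |   6 | bbabbabbabbabbbaaaabbbbabb
  26 |   9 | bbabbabbabbbaaaabbbbabb
  27 |  12 | bbabbabbbaaaabbbbabb
  28 |  15 | bbabbbaaaabbbbabb
  29 |  18 | bbbaaaabbbbabb
  30 |  26 | bbbabb
  31 |  25 | bbbbabb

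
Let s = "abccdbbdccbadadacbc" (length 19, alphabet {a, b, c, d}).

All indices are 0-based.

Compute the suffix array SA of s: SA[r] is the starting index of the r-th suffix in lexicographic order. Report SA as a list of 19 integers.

rank→(start, suffix):
  0 → (0, 'abccdbbdccbadadacbc')
  1 → (15, 'acbc')
  2 → (13, 'adacbc')
  3 → (11, 'adadacbc')
  4 → (10, 'badadacbc')
  5 → (5, 'bbdccbadadacbc')
  6 → (17, 'bc')
  7 → (1, 'bccdbbdccbadadacbc')
  8 → (6, 'bdccbadadacbc')
  9 → (18, 'c')
  10 → (9, 'cbadadacbc')
  11 → (16, 'cbc')
  12 → (8, 'ccbadadacbc')
  13 → (2, 'ccdbbdccbadadacbc')
  14 → (3, 'cdbbdccbadadacbc')
  15 → (14, 'dacbc')
  16 → (12, 'dadacbc')
  17 → (4, 'dbbdccbadadacbc')
  18 → (7, 'dccbadadacbc')

[0, 15, 13, 11, 10, 5, 17, 1, 6, 18, 9, 16, 8, 2, 3, 14, 12, 4, 7]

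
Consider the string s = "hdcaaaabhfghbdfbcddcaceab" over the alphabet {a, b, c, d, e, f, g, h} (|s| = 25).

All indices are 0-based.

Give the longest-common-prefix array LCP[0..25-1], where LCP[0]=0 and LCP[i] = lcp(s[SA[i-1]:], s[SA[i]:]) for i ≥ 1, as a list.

rank→(start, suffix):
  0 → (3, 'aaaabhfghbdfbcddcaceab')
  1 → (4, 'aaabhfghbdfbcddcaceab')
  2 → (5, 'aabhfghbdfbcddcaceab')
  3 → (23, 'ab')
  4 → (6, 'abhfghbdfbcddcaceab')
  5 → (20, 'aceab')
  6 → (24, 'b')
  7 → (15, 'bcddcaceab')
  8 → (12, 'bdfbcddcaceab')
  9 → (7, 'bhfghbdfbcddcaceab')
  10 → (2, 'caaaabhfghbdfbcddcaceab')
  11 → (19, 'caceab')
  12 → (16, 'cddcaceab')
  13 → (21, 'ceab')
  14 → (1, 'dcaaaabhfghbdfbcddcaceab')
  15 → (18, 'dcaceab')
  16 → (17, 'ddcaceab')
  17 → (13, 'dfbcddcaceab')
  18 → (22, 'eab')
  19 → (14, 'fbcddcaceab')
  20 → (9, 'fghbdfbcddcaceab')
  21 → (10, 'ghbdfbcddcaceab')
  22 → (11, 'hbdfbcddcaceab')
  23 → (0, 'hdcaaaabhfghbdfbcddcaceab')
  24 → (8, 'hfghbdfbcddcaceab')

SA = [3, 4, 5, 23, 6, 20, 24, 15, 12, 7, 2, 19, 16, 21, 1, 18, 17, 13, 22, 14, 9, 10, 11, 0, 8]
[i] adj suffixes → lcp
  [1] 3/4 → 3 ('aaa')
  [2] 4/5 → 2 ('aa')
  [3] 5/23 → 1 ('a')
  [4] 23/6 → 2 ('ab')
  [5] 6/20 → 1 ('a')
  [6] 20/24 → 0 ('')
  [7] 24/15 → 1 ('b')
  [8] 15/12 → 1 ('b')
  [9] 12/7 → 1 ('b')
  [10] 7/2 → 0 ('')
  [11] 2/19 → 2 ('ca')
  [12] 19/16 → 1 ('c')
  [13] 16/21 → 1 ('c')
  [14] 21/1 → 0 ('')
  [15] 1/18 → 3 ('dca')
  [16] 18/17 → 1 ('d')
  [17] 17/13 → 1 ('d')
  [18] 13/22 → 0 ('')
  [19] 22/14 → 0 ('')
  [20] 14/9 → 1 ('f')
  [21] 9/10 → 0 ('')
  [22] 10/11 → 0 ('')
  [23] 11/0 → 1 ('h')
  [24] 0/8 → 1 ('h')

[0, 3, 2, 1, 2, 1, 0, 1, 1, 1, 0, 2, 1, 1, 0, 3, 1, 1, 0, 0, 1, 0, 0, 1, 1]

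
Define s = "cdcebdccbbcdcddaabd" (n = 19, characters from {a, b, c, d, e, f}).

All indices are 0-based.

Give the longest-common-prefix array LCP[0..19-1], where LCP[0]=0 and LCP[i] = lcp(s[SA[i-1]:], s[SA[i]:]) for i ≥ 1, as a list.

[0, 1, 0, 1, 1, 2, 0, 1, 1, 3, 2, 1, 0, 1, 1, 2, 2, 1, 0]

rank→(start, suffix):
  0 → (15, 'aabd')
  1 → (16, 'abd')
  2 → (8, 'bbcdcddaabd')
  3 → (9, 'bcdcddaabd')
  4 → (17, 'bd')
  5 → (4, 'bdccbbcdcddaabd')
  6 → (7, 'cbbcdcddaabd')
  7 → (6, 'ccbbcdcddaabd')
  8 → (10, 'cdcddaabd')
  9 → (0, 'cdcebdccbbcdcddaabd')
  10 → (12, 'cddaabd')
  11 → (2, 'cebdccbbcdcddaabd')
  12 → (18, 'd')
  13 → (14, 'daabd')
  14 → (5, 'dccbbcdcddaabd')
  15 → (11, 'dcddaabd')
  16 → (1, 'dcebdccbbcdcddaabd')
  17 → (13, 'ddaabd')
  18 → (3, 'ebdccbbcdcddaabd')

SA = [15, 16, 8, 9, 17, 4, 7, 6, 10, 0, 12, 2, 18, 14, 5, 11, 1, 13, 3]
[i] adj suffixes → lcp
  [1] 15/16 → 1 ('a')
  [2] 16/8 → 0 ('')
  [3] 8/9 → 1 ('b')
  [4] 9/17 → 1 ('b')
  [5] 17/4 → 2 ('bd')
  [6] 4/7 → 0 ('')
  [7] 7/6 → 1 ('c')
  [8] 6/10 → 1 ('c')
  [9] 10/0 → 3 ('cdc')
  [10] 0/12 → 2 ('cd')
  [11] 12/2 → 1 ('c')
  [12] 2/18 → 0 ('')
  [13] 18/14 → 1 ('d')
  [14] 14/5 → 1 ('d')
  [15] 5/11 → 2 ('dc')
  [16] 11/1 → 2 ('dc')
  [17] 1/13 → 1 ('d')
  [18] 13/3 → 0 ('')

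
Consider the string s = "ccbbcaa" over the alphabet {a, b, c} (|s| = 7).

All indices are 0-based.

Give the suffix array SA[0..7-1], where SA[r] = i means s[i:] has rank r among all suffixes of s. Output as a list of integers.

rank→(start, suffix):
  0 → (6, 'a')
  1 → (5, 'aa')
  2 → (2, 'bbcaa')
  3 → (3, 'bcaa')
  4 → (4, 'caa')
  5 → (1, 'cbbcaa')
  6 → (0, 'ccbbcaa')

[6, 5, 2, 3, 4, 1, 0]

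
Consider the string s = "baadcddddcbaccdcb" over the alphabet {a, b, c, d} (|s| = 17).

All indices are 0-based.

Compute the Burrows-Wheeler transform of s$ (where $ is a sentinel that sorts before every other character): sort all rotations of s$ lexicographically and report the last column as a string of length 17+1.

bbbac$cddacdcdaddc

rank  rotation            last
    0  $baadcddddcbaccdcb  b
    1  aadcddddcbaccdcb$b  b
    2  accdcb$baadcddddcb  b
    3  adcddddcbaccdcb$ba  a
    4  b$baadcddddcbaccdc  c
    5  baadcddddcbaccdcb$  $
    6  baccdcb$baadcddddc  c
    7  cb$baadcddddcbaccd  d
    8  cbaccdcb$baadcdddd  d
    9  ccdcb$baadcddddcba  a
   10  cdcb$baadcddddcbac  c
   11  cddddcbaccdcb$baad  d
   12  dcb$baadcddddcbacc  c
   13  dcbaccdcb$baadcddd  d
   14  dcddddcbaccdcb$baa  a
   15  ddcbaccdcb$baadcdd  d
   16  dddcbaccdcb$baadcd  d
   17  ddddcbaccdcb$baadc  c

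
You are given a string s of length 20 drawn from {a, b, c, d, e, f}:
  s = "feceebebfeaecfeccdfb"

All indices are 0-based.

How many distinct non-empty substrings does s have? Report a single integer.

190

sorted suffixes:
  #0 SA[0]=10  'aecfeccdfb'
  #1 SA[1]=19  'b'
  #2 SA[2]=5  'bebfeaecfeccdfb'
  #3 SA[3]=7  'bfeaecfeccdfb'
  #4 SA[4]=15  'ccdfb'
  #5 SA[5]=16  'cdfb'
  #6 SA[6]=2  'ceebebfeaecfeccdfb'
  #7 SA[7]=12  'cfeccdfb'
  #8 SA[8]=17  'dfb'
  #9 SA[9]=9  'eaecfeccdfb'
  #10 SA[10]=4  'ebebfeaecfeccdfb'
  #11 SA[11]=6  'ebfeaecfeccdfb'
  #12 SA[12]=14  'eccdfb'
  #13 SA[13]=1  'eceebebfeaecfeccdfb'
  #14 SA[14]=11  'ecfeccdfb'
  #15 SA[15]=3  'eebebfeaecfeccdfb'
  #16 SA[16]=18  'fb'
  #17 SA[17]=8  'feaecfeccdfb'
  #18 SA[18]=13  'feccdfb'
  #19 SA[19]=0  'feceebebfeaecfeccdfb'

SA = [10, 19, 5, 7, 15, 16, 2, 12, 17, 9, 4, 6, 14, 1, 11, 3, 18, 8, 13, 0]
i: (SA[i-1],SA[i]) lcp shared
  1: (10,19) 0 ''
  2: (19,5) 1 'b'
  3: (5,7) 1 'b'
  4: (7,15) 0 ''
  5: (15,16) 1 'c'
  6: (16,2) 1 'c'
  7: (2,12) 1 'c'
  8: (12,17) 0 ''
  9: (17,9) 0 ''
  10: (9,4) 1 'e'
  11: (4,6) 2 'eb'
  12: (6,14) 1 'e'
  13: (14,1) 2 'ec'
  14: (1,11) 2 'ec'
  15: (11,3) 1 'e'
  16: (3,18) 0 ''
  17: (18,8) 1 'f'
  18: (8,13) 2 'fe'
  19: (13,0) 3 'fec'

n(n+1)/2 = 20·21/2 = 210
Σ LCP = 0 + 0 + 1 + 1 + 0 + 1 + 1 + 1 + 0 + 0 + 1 + 2 + 1 + 2 + 2 + 1 + 0 + 1 + 2 + 3 = 20
distinct = 210 − 20 = 190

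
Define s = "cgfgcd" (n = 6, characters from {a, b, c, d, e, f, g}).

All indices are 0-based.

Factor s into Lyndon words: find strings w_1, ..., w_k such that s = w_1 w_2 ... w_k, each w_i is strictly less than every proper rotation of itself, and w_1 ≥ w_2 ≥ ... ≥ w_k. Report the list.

["cgfg", "cd"]

emit factor 1: 'cgfg' (i=0, period=4)
emit factor 2: 'cd' (i=4, period=2)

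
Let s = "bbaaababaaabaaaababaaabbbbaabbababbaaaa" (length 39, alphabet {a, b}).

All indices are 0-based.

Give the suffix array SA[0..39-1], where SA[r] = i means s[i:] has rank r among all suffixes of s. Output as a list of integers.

rank→(start, suffix):
  0 → (38, 'a')
  1 → (37, 'aa')
  2 → (36, 'aaa')
  3 → (35, 'aaaa')
  4 → (12, 'aaaababaaabbbbaabbababbaaaa')
  5 → (8, 'aaabaaaababaaabbbbaabbababbaaaa')
  6 → (2, 'aaababaaabaaaababaaabbbbaabbababbaaaa')
  7 → (13, 'aaababaaabbbbaabbababbaaaa')
  8 → (19, 'aaabbbbaabbababbaaaa')
  9 → (9, 'aabaaaababaaabbbbaabbababbaaaa')
  10 → (3, 'aababaaabaaaababaaabbbbaabbababbaaaa')
  11 → (14, 'aababaaabbbbaabbababbaaaa')
  12 → (26, 'aabbababbaaaa')
  13 → (20, 'aabbbbaabbababbaaaa')
  14 → (10, 'abaaaababaaabbbbaabbababbaaaa')
  15 → (6, 'abaaabaaaababaaabbbbaabbababbaaaa')
  16 → (17, 'abaaabbbbaabbababbaaaa')
  17 → (4, 'ababaaabaaaababaaabbbbaabbababbaaaa')
  18 → (15, 'ababaaabbbbaabbababbaaaa')
  19 → (30, 'ababbaaaa')
  20 → (32, 'abbaaaa')
  21 → (27, 'abbababbaaaa')
  22 → (21, 'abbbbaabbababbaaaa')
  23 → (34, 'baaaa')
  24 → (11, 'baaaababaaabbbbaabbababbaaaa')
  25 → (7, 'baaabaaaababaaabbbbaabbababbaaaa')
  26 → (1, 'baaababaaabaaaababaaabbbbaabbababbaaaa')
  27 → (18, 'baaabbbbaabbababbaaaa')
  28 → (25, 'baabbababbaaaa')
  29 → (5, 'babaaabaaaababaaabbbbaabbababbaaaa')
  30 → (16, 'babaaabbbbaabbababbaaaa')
  31 → (29, 'bababbaaaa')
  32 → (31, 'babbaaaa')
  33 → (33, 'bbaaaa')
  34 → (0, 'bbaaababaaabaaaababaaabbbbaabbababbaaaa')
  35 → (24, 'bbaabbababbaaaa')
  36 → (28, 'bbababbaaaa')
  37 → (23, 'bbbaabbababbaaaa')
  38 → (22, 'bbbbaabbababbaaaa')

[38, 37, 36, 35, 12, 8, 2, 13, 19, 9, 3, 14, 26, 20, 10, 6, 17, 4, 15, 30, 32, 27, 21, 34, 11, 7, 1, 18, 25, 5, 16, 29, 31, 33, 0, 24, 28, 23, 22]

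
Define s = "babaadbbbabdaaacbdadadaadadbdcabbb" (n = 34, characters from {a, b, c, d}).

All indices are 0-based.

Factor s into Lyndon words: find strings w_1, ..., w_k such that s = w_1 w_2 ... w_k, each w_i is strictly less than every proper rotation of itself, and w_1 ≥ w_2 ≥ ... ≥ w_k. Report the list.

["b", "ab", "aadbbbabd", "aaacbdadadaadadbdcabbb"]

emit factor 1: 'b' (i=0, period=1)
emit factor 2: 'ab' (i=1, period=2)
emit factor 3: 'aadbbbabd' (i=3, period=9)
emit factor 4: 'aaacbdadadaadadbdcabbb' (i=12, period=22)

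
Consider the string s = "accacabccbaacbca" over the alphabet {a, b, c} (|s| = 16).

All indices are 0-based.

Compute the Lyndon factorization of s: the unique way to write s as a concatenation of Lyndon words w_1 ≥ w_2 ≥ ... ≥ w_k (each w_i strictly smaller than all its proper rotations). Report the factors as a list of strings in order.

emit factor 1: 'acc' (i=0, period=3)
emit factor 2: 'ac' (i=3, period=2)
emit factor 3: 'abccb' (i=5, period=5)
emit factor 4: 'aacbc' (i=10, period=5)
emit factor 5: 'a' (i=15, period=1)

["acc", "ac", "abccb", "aacbc", "a"]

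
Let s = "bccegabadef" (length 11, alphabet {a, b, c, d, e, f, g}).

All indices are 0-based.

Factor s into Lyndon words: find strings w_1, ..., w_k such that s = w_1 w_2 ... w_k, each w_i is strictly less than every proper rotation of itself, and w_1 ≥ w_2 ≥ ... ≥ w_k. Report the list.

emit factor 1: 'bcceg' (i=0, period=5)
emit factor 2: 'abadef' (i=5, period=6)

["bcceg", "abadef"]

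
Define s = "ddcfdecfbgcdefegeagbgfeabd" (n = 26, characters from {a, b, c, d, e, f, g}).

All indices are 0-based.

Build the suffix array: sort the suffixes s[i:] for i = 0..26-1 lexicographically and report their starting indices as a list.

[23, 17, 24, 8, 19, 10, 6, 2, 25, 1, 0, 4, 11, 22, 16, 5, 12, 14, 7, 3, 21, 13, 18, 9, 15, 20]

rank | idx | suffix
   0 |  23 | abd
   1 |  17 | agbgfeabd
   2 |  24 | bd
   3 |   8 | bgcdefegeagbgfeabd
   4 |  19 | bgfeabd
   5 |  10 | cdefegeagbgfeabd
   6 |   6 | cfbgcdefegeagbgfeabd
   7 |   2 | cfdecfbgcdefegeagbgfeabd
   8 |  25 | d
   9 |   1 | dcfdecfbgcdefegeagbgfeabd
  10 |   0 | ddcfdecfbgcdefegeagbgfeabd
  11 |   4 | decfbgcdefegeagbgfeabd
  12 |  11 | defegeagbgfeabd
  13 |  22 | eabd
  14 |  16 | eagbgfeabd
  15 |   5 | ecfbgcdefegeagbgfeabd
  16 |  12 | efegeagbgfeabd
  17 |  14 | egeagbgfeabd
  18 |   7 | fbgcdefegeagbgfeabd
  19 |   3 | fdecfbgcdefegeagbgfeabd
  20 |  21 | feabd
  21 |  13 | fegeagbgfeabd
  22 |  18 | gbgfeabd
  23 |   9 | gcdefegeagbgfeabd
  24 |  15 | geagbgfeabd
  25 |  20 | gfeabd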